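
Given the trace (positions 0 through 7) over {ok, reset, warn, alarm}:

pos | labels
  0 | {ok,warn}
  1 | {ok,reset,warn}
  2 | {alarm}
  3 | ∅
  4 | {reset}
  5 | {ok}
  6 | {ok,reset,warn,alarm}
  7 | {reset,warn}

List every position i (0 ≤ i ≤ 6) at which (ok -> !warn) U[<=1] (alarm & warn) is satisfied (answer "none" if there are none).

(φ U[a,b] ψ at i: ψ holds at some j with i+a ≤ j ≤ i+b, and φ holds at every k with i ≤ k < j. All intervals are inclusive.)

5, 6

Evaluate at each i in [0,6]:
  i=0: ✗ (no rhs in [0,1])
  i=1: ✗ (no rhs in [1,2])
  i=2: ✗ (no rhs in [2,3])
  i=3: ✗ (no rhs in [3,4])
  i=4: ✗ (no rhs in [4,5])
  i=5: ✓ (rhs at j=6; lhs holds on [5,5])
  i=6: ✓ (rhs at j=6)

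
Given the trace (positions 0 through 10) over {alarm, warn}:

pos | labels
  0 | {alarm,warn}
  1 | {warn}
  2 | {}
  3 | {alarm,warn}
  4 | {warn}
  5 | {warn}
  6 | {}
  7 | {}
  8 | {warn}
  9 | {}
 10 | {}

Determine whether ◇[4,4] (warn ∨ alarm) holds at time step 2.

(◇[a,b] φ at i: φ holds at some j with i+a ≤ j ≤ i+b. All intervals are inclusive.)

False

Check (warn ∨ alarm) at each j in [6,6]:
  j=6: false
No position in the window satisfies it → formula fails.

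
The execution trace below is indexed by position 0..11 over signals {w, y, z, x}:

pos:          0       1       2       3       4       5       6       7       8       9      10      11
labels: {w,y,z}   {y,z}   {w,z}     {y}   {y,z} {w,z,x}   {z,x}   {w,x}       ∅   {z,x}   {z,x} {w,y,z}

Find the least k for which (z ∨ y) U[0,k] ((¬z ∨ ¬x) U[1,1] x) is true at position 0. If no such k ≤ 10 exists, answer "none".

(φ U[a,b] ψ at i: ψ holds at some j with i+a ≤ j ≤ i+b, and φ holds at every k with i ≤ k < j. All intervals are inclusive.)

4

Need earliest j ≥ 0 with ((¬z ∨ ¬x) U[1,1] x), and (z ∨ y) at every k in [0,j-1].
  j=0: rhs fails.
  j=1: rhs fails.
  j=2: rhs fails.
  j=3: rhs fails.
  j=4: rhs holds; lhs holds on [0,3]. k = 4.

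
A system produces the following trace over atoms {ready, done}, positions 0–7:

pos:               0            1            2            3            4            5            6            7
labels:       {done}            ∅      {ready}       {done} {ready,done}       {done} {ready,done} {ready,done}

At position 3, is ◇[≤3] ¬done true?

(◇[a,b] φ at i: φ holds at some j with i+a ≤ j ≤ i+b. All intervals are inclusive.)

Does not hold

Check ¬done at each j in [3,6]:
  j=3: false
  j=4: false
  j=5: false
  j=6: false
No position in the window satisfies it → formula fails.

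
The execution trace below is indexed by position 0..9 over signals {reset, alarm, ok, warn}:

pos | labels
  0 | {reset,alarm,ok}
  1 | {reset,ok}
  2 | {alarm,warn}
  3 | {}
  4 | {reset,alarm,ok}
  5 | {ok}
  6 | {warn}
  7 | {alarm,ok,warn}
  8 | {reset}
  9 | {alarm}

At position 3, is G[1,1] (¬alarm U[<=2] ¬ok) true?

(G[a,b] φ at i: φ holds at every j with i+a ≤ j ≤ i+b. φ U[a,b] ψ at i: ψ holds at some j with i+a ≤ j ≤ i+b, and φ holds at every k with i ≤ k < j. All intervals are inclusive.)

Check (¬alarm U[<=2] ¬ok) at every j in [4,4]:
  j=4: fails
Fails at j=4 → formula fails.

Does not hold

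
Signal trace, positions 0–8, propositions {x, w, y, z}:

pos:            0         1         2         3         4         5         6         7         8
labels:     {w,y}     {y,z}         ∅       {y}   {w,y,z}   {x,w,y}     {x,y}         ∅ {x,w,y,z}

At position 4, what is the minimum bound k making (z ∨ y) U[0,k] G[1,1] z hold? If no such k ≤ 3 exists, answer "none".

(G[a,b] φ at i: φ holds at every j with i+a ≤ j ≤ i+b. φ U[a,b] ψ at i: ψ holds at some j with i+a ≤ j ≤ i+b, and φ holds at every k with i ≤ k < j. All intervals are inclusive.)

3

Need earliest j ≥ 4 with G[1,1] z, and (z ∨ y) at every k in [4,j-1].
  j=4: rhs fails.
  j=5: rhs fails.
  j=6: rhs fails.
  j=7: rhs holds; lhs holds on [4,6]. k = 3.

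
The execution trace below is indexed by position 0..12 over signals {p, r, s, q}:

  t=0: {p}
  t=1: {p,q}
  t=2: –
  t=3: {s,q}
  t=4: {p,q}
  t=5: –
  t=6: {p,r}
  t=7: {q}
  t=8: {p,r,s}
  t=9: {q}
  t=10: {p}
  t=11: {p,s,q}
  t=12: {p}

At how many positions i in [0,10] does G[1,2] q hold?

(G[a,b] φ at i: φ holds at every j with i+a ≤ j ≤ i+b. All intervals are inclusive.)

1

Evaluate at each i in [0,10]:
  i=0: ✗ (fails at j=2)
  i=1: ✗ (fails at j=2)
  i=2: ✓ (all of [3,4])
  i=3: ✗ (fails at j=5)
  i=4: ✗ (fails at j=5)
  i=5: ✗ (fails at j=6)
  i=6: ✗ (fails at j=8)
  i=7: ✗ (fails at j=8)
  i=8: ✗ (fails at j=10)
  i=9: ✗ (fails at j=10)
  i=10: ✗ (fails at j=12)
Positions where it holds: {2} → 1.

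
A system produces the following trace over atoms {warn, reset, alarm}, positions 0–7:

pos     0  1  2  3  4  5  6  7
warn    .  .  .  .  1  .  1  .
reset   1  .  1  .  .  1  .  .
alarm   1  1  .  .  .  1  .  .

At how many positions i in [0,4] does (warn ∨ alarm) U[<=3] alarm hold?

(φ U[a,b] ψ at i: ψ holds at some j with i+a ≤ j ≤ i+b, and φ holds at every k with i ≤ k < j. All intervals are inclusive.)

Evaluate at each i in [0,4]:
  i=0: ✓ (rhs at j=0)
  i=1: ✓ (rhs at j=1)
  i=2: ✗ (lhs fails at k=2 before rhs at j=5)
  i=3: ✗ (lhs fails at k=3 before rhs at j=5)
  i=4: ✓ (rhs at j=5; lhs holds on [4,4])
Positions where it holds: {0, 1, 4} → 3.

3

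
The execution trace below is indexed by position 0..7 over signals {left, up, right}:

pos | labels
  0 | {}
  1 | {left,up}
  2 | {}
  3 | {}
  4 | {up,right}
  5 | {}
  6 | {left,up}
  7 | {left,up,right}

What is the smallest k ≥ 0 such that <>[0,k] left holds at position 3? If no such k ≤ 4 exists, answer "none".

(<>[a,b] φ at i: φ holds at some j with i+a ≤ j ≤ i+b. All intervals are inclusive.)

3

Scan j = 3,4,… for left:
  j=3: fails
  j=4: fails
  j=5: fails
  j=6: holds
First hit at j=6, so smallest k = 6-3 = 3.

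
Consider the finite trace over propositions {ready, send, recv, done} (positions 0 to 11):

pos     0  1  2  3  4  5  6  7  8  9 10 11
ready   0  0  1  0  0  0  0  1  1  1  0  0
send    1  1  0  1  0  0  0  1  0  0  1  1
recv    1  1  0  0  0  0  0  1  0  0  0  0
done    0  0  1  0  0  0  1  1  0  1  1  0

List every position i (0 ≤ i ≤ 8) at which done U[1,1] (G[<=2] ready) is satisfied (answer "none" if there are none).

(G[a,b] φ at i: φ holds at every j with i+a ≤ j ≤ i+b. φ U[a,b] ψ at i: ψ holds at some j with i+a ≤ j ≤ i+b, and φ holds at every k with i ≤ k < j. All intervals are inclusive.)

Evaluate at each i in [0,8]:
  i=0: ✗ (no rhs in [1,1])
  i=1: ✗ (no rhs in [2,2])
  i=2: ✗ (no rhs in [3,3])
  i=3: ✗ (no rhs in [4,4])
  i=4: ✗ (no rhs in [5,5])
  i=5: ✗ (no rhs in [6,6])
  i=6: ✓ (rhs at j=7; lhs holds on [6,6])
  i=7: ✗ (no rhs in [8,8])
  i=8: ✗ (no rhs in [9,9])

6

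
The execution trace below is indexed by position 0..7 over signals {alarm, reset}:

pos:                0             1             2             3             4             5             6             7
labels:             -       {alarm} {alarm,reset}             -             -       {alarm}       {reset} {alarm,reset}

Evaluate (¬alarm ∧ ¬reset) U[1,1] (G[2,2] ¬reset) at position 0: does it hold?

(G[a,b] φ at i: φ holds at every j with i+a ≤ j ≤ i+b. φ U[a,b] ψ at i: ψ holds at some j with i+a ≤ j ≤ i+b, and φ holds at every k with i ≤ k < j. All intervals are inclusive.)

True

Need some j in [1,1] with G[2,2] ¬reset, and (¬alarm ∧ ¬reset) at every k in [0,j-1].
  j=1: G[2,2] ¬reset holds; (¬alarm ∧ ¬reset) holds at every k in [0,0] → satisfied.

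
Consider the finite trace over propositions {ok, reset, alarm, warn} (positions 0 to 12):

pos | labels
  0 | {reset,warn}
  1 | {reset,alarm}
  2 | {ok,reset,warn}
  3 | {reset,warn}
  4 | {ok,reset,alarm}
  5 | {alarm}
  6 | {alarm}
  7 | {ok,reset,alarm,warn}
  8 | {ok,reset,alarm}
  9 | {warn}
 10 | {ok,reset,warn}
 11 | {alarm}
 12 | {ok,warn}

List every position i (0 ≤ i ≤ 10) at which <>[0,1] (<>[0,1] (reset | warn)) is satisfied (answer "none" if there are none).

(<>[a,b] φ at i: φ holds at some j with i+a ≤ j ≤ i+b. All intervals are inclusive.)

Evaluate at each i in [0,10]:
  i=0: ✓ (witness j=0)
  i=1: ✓ (witness j=1)
  i=2: ✓ (witness j=2)
  i=3: ✓ (witness j=3)
  i=4: ✓ (witness j=4)
  i=5: ✓ (witness j=6)
  i=6: ✓ (witness j=6)
  i=7: ✓ (witness j=7)
  i=8: ✓ (witness j=8)
  i=9: ✓ (witness j=9)
  i=10: ✓ (witness j=10)

0, 1, 2, 3, 4, 5, 6, 7, 8, 9, 10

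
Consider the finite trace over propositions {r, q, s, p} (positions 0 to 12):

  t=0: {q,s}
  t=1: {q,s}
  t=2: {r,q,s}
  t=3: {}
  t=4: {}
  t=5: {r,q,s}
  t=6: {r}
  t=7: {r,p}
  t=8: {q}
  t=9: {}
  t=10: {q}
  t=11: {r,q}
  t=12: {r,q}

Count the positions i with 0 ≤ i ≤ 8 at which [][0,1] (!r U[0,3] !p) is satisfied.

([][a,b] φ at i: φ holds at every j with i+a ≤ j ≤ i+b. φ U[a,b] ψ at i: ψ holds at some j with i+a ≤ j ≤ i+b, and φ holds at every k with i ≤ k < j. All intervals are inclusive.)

7

Evaluate at each i in [0,8]:
  i=0: ✓ (all of [0,1])
  i=1: ✓ (all of [1,2])
  i=2: ✓ (all of [2,3])
  i=3: ✓ (all of [3,4])
  i=4: ✓ (all of [4,5])
  i=5: ✓ (all of [5,6])
  i=6: ✗ (fails at j=7)
  i=7: ✗ (fails at j=7)
  i=8: ✓ (all of [8,9])
Positions where it holds: {0, 1, 2, 3, 4, 5, 8} → 7.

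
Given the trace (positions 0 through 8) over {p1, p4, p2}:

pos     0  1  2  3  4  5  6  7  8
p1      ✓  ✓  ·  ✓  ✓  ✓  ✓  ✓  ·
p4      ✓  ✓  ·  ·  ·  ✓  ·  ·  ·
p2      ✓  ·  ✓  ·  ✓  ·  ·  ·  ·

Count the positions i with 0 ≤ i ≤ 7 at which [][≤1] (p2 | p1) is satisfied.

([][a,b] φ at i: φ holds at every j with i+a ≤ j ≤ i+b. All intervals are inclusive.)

Evaluate at each i in [0,7]:
  i=0: ✓ (all of [0,1])
  i=1: ✓ (all of [1,2])
  i=2: ✓ (all of [2,3])
  i=3: ✓ (all of [3,4])
  i=4: ✓ (all of [4,5])
  i=5: ✓ (all of [5,6])
  i=6: ✓ (all of [6,7])
  i=7: ✗ (fails at j=8)
Positions where it holds: {0, 1, 2, 3, 4, 5, 6} → 7.

7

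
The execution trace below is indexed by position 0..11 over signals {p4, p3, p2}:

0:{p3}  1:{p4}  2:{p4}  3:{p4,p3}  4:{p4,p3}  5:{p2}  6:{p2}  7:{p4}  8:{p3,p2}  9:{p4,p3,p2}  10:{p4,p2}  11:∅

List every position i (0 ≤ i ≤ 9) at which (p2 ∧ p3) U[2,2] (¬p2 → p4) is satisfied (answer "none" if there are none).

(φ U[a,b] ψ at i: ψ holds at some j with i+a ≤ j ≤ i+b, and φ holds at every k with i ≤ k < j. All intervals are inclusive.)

8

Evaluate at each i in [0,9]:
  i=0: ✗ (lhs fails at k=0 before rhs at j=2)
  i=1: ✗ (lhs fails at k=1 before rhs at j=3)
  i=2: ✗ (lhs fails at k=2 before rhs at j=4)
  i=3: ✗ (lhs fails at k=3 before rhs at j=5)
  i=4: ✗ (lhs fails at k=4 before rhs at j=6)
  i=5: ✗ (lhs fails at k=5 before rhs at j=7)
  i=6: ✗ (lhs fails at k=6 before rhs at j=8)
  i=7: ✗ (lhs fails at k=7 before rhs at j=9)
  i=8: ✓ (rhs at j=10; lhs holds on [8,9])
  i=9: ✗ (no rhs in [11,11])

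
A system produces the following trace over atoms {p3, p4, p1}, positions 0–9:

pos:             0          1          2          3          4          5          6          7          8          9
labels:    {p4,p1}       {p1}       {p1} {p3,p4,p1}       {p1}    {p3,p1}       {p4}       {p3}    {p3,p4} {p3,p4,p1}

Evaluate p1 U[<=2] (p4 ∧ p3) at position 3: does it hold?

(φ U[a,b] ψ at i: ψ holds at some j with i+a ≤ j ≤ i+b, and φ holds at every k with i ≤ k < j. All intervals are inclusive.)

Need some j in [3,5] with (p4 ∧ p3), and p1 at every k in [3,j-1].
  j=3: (p4 ∧ p3) holds; no prefix to check → satisfied.

True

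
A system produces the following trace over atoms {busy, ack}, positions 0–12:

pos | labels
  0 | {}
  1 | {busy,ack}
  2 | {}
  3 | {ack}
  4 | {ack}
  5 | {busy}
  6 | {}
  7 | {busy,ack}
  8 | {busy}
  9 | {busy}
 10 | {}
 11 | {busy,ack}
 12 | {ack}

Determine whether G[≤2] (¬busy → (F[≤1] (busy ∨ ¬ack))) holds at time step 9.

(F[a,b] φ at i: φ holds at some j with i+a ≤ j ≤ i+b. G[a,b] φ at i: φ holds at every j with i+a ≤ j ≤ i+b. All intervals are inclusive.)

Yes

Check (¬busy → (F[≤1] (busy ∨ ¬ack))) at every j in [9,11]:
  j=9: antecedent false → ✓
  j=10: antecedent true; consequent holds (witness at 10) → ✓
  j=11: antecedent false → ✓
All positions satisfy it → formula holds.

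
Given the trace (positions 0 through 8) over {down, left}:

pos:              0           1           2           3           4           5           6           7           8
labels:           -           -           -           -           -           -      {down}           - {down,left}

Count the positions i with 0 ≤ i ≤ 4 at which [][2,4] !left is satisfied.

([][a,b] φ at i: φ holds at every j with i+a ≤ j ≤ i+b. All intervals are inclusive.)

4

Evaluate at each i in [0,4]:
  i=0: ✓ (all of [2,4])
  i=1: ✓ (all of [3,5])
  i=2: ✓ (all of [4,6])
  i=3: ✓ (all of [5,7])
  i=4: ✗ (fails at j=8)
Positions where it holds: {0, 1, 2, 3} → 4.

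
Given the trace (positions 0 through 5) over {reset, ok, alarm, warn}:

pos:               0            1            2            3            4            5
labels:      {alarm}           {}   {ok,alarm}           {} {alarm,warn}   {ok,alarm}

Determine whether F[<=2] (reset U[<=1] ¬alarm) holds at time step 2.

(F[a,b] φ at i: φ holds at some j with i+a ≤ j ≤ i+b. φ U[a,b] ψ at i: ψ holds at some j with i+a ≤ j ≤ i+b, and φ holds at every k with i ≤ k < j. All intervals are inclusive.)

Check (reset U[<=1] ¬alarm) at each j in [2,4]:
  j=2: fails
  j=3: holds
  j=4: fails
Found at j=3 → formula holds.

Holds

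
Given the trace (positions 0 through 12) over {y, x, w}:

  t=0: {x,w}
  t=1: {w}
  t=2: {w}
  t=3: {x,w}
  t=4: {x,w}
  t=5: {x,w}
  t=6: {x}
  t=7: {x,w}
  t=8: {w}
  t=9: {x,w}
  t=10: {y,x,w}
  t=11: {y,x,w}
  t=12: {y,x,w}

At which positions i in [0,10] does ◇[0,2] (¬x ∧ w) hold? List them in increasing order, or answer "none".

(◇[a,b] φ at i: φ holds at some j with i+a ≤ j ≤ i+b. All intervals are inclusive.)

0, 1, 2, 6, 7, 8

Evaluate at each i in [0,10]:
  i=0: ✓ (witness j=1)
  i=1: ✓ (witness j=1)
  i=2: ✓ (witness j=2)
  i=3: ✗ (none in [3,5])
  i=4: ✗ (none in [4,6])
  i=5: ✗ (none in [5,7])
  i=6: ✓ (witness j=8)
  i=7: ✓ (witness j=8)
  i=8: ✓ (witness j=8)
  i=9: ✗ (none in [9,11])
  i=10: ✗ (none in [10,12])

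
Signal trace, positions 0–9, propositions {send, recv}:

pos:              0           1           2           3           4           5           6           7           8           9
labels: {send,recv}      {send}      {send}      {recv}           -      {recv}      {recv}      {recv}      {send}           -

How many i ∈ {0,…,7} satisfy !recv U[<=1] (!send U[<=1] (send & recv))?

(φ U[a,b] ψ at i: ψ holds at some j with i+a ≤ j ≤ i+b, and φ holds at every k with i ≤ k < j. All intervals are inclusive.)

Evaluate at each i in [0,7]:
  i=0: ✓ (rhs at j=0)
  i=1: ✗ (no rhs in [1,2])
  i=2: ✗ (no rhs in [2,3])
  i=3: ✗ (no rhs in [3,4])
  i=4: ✗ (no rhs in [4,5])
  i=5: ✗ (no rhs in [5,6])
  i=6: ✗ (no rhs in [6,7])
  i=7: ✗ (no rhs in [7,8])
Positions where it holds: {0} → 1.

1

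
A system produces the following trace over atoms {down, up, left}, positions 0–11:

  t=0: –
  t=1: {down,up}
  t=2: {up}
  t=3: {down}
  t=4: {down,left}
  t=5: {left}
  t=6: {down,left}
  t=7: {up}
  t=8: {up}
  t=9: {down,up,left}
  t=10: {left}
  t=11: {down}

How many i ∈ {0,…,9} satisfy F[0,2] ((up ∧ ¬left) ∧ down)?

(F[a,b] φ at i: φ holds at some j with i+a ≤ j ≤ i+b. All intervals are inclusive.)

Evaluate at each i in [0,9]:
  i=0: ✓ (witness j=1)
  i=1: ✓ (witness j=1)
  i=2: ✗ (none in [2,4])
  i=3: ✗ (none in [3,5])
  i=4: ✗ (none in [4,6])
  i=5: ✗ (none in [5,7])
  i=6: ✗ (none in [6,8])
  i=7: ✗ (none in [7,9])
  i=8: ✗ (none in [8,10])
  i=9: ✗ (none in [9,11])
Positions where it holds: {0, 1} → 2.

2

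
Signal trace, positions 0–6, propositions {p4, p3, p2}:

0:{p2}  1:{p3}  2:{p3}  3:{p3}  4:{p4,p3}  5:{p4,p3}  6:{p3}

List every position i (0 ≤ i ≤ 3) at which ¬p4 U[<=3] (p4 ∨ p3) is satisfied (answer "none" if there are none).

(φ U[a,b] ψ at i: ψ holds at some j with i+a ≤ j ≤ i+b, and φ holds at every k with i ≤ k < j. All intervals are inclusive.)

0, 1, 2, 3

Evaluate at each i in [0,3]:
  i=0: ✓ (rhs at j=1; lhs holds on [0,0])
  i=1: ✓ (rhs at j=1)
  i=2: ✓ (rhs at j=2)
  i=3: ✓ (rhs at j=3)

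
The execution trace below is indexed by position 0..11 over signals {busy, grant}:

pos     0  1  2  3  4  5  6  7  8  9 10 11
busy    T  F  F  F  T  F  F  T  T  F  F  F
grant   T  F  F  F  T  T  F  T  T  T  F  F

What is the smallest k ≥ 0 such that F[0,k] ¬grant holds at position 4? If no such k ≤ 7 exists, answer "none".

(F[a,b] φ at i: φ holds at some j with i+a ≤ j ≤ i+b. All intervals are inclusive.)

2

Scan j = 4,5,… for ¬grant:
  j=4: fails
  j=5: fails
  j=6: holds
First hit at j=6, so smallest k = 6-4 = 2.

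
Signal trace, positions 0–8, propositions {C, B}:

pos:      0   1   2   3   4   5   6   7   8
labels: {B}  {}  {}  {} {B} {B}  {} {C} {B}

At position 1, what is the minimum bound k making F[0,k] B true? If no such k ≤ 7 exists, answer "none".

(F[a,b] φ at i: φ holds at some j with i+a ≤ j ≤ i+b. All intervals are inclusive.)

Scan j = 1,2,… for B:
  j=1: fails
  j=2: fails
  j=3: fails
  j=4: holds
First hit at j=4, so smallest k = 4-1 = 3.

3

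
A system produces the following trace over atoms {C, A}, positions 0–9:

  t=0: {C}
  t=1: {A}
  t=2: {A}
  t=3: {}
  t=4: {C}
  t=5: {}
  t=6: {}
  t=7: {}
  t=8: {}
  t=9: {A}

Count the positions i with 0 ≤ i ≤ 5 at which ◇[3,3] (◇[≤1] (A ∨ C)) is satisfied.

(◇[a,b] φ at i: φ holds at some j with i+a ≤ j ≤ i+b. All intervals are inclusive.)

Evaluate at each i in [0,5]:
  i=0: ✓ (witness j=3)
  i=1: ✓ (witness j=4)
  i=2: ✗ (none in [5,5])
  i=3: ✗ (none in [6,6])
  i=4: ✗ (none in [7,7])
  i=5: ✓ (witness j=8)
Positions where it holds: {0, 1, 5} → 3.

3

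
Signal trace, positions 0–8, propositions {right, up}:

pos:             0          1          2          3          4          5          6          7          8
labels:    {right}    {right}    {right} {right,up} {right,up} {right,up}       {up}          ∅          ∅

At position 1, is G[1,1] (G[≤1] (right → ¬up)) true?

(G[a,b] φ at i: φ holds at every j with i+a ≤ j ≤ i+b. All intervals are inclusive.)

Check G[≤1] (right → ¬up) at every j in [2,2]:
  j=2: fails at 3
Fails at j=2 → formula fails.

Does not hold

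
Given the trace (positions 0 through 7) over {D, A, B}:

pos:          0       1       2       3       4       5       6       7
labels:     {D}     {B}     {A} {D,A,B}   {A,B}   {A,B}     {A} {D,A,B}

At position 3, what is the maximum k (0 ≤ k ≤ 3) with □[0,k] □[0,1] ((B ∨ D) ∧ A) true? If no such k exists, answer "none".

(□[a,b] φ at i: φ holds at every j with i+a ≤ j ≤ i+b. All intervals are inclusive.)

□[0,1] ((B ∨ D) ∧ A) must hold from j=3 onward; find where it first fails.
  j=3: holds
  j=4: holds
  j=5: fails
Holds on [3,4], so largest k = 1.

1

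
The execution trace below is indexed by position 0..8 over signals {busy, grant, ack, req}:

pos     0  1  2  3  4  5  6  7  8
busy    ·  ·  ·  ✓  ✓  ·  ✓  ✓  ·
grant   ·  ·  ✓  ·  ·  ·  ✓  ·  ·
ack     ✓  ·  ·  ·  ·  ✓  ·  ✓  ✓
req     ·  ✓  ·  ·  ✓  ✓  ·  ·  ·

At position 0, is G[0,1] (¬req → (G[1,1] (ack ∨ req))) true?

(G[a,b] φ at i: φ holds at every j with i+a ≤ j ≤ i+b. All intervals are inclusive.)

Check (¬req → (G[1,1] (ack ∨ req))) at every j in [0,1]:
  j=0: antecedent true; consequent holds on [1,1] → ✓
  j=1: antecedent false → ✓
All positions satisfy it → formula holds.

Holds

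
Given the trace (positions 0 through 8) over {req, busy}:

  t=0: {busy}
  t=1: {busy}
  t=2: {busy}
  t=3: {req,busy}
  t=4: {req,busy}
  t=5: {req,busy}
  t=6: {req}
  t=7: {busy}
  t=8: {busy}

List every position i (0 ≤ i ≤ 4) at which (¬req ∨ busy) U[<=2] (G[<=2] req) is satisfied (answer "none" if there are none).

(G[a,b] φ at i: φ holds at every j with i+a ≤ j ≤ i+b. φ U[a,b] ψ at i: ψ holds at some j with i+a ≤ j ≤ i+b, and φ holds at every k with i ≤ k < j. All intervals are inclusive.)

Evaluate at each i in [0,4]:
  i=0: ✗ (no rhs in [0,2])
  i=1: ✓ (rhs at j=3; lhs holds on [1,2])
  i=2: ✓ (rhs at j=3; lhs holds on [2,2])
  i=3: ✓ (rhs at j=3)
  i=4: ✓ (rhs at j=4)

1, 2, 3, 4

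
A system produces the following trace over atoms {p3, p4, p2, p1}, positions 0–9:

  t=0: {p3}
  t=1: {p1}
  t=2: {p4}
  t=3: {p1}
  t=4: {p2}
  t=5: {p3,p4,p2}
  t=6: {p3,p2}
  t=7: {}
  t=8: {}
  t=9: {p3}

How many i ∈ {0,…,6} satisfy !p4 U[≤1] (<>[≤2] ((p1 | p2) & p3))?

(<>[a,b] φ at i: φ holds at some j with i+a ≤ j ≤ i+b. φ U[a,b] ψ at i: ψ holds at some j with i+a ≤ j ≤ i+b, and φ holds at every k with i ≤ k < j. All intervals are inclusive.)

Evaluate at each i in [0,6]:
  i=0: ✗ (no rhs in [0,1])
  i=1: ✗ (no rhs in [1,2])
  i=2: ✗ (lhs fails at k=2 before rhs at j=3)
  i=3: ✓ (rhs at j=3)
  i=4: ✓ (rhs at j=4)
  i=5: ✓ (rhs at j=5)
  i=6: ✓ (rhs at j=6)
Positions where it holds: {3, 4, 5, 6} → 4.

4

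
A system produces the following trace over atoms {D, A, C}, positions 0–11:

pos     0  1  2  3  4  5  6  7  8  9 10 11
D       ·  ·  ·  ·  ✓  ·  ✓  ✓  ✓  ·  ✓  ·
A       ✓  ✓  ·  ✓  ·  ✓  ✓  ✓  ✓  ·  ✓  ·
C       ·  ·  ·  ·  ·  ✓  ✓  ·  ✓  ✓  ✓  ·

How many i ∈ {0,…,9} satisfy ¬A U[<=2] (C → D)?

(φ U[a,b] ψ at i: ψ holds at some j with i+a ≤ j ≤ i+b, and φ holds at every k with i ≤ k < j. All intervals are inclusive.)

Evaluate at each i in [0,9]:
  i=0: ✓ (rhs at j=0)
  i=1: ✓ (rhs at j=1)
  i=2: ✓ (rhs at j=2)
  i=3: ✓ (rhs at j=3)
  i=4: ✓ (rhs at j=4)
  i=5: ✗ (lhs fails at k=5 before rhs at j=6)
  i=6: ✓ (rhs at j=6)
  i=7: ✓ (rhs at j=7)
  i=8: ✓ (rhs at j=8)
  i=9: ✓ (rhs at j=10; lhs holds on [9,9])
Positions where it holds: {0, 1, 2, 3, 4, 6, 7, 8, 9} → 9.

9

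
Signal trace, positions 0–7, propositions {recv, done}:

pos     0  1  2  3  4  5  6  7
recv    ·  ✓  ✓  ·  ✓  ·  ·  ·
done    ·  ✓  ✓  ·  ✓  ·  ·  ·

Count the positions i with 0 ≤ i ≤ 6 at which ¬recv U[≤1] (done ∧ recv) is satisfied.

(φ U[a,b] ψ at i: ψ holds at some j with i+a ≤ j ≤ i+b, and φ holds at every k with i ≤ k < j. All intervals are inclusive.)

Evaluate at each i in [0,6]:
  i=0: ✓ (rhs at j=1; lhs holds on [0,0])
  i=1: ✓ (rhs at j=1)
  i=2: ✓ (rhs at j=2)
  i=3: ✓ (rhs at j=4; lhs holds on [3,3])
  i=4: ✓ (rhs at j=4)
  i=5: ✗ (no rhs in [5,6])
  i=6: ✗ (no rhs in [6,7])
Positions where it holds: {0, 1, 2, 3, 4} → 5.

5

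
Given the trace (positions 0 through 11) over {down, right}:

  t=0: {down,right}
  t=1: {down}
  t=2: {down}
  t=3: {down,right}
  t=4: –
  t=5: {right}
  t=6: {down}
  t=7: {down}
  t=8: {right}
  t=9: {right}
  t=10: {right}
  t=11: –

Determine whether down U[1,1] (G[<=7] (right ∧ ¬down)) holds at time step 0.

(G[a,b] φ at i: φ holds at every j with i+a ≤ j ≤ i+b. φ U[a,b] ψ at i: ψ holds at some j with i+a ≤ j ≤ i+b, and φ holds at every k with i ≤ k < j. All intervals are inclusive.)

False

Need some j in [1,1] with G[<=7] (right ∧ ¬down), and down at every k in [0,j-1].
  j=1: G[<=7] (right ∧ ¬down) — fails at 1.
No j in the window works → until fails.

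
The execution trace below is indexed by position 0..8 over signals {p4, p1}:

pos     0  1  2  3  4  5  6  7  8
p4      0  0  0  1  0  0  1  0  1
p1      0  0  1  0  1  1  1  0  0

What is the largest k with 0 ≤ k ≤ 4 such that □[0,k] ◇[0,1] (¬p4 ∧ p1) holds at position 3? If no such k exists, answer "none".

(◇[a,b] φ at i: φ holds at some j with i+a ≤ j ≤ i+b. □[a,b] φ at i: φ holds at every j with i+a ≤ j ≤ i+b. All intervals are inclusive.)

2

◇[0,1] (¬p4 ∧ p1) must hold from j=3 onward; find where it first fails.
  j=3: holds
  j=4: holds
  j=5: holds
  j=6: fails
Holds on [3,5], so largest k = 2.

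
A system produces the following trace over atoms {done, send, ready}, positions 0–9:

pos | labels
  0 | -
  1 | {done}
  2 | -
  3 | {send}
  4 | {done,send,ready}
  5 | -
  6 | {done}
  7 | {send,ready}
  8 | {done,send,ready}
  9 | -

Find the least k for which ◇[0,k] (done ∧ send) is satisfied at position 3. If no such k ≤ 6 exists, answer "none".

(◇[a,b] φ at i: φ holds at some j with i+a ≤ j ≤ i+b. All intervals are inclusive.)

Scan j = 3,4,… for (done ∧ send):
  j=3: fails
  j=4: holds
First hit at j=4, so smallest k = 4-3 = 1.

1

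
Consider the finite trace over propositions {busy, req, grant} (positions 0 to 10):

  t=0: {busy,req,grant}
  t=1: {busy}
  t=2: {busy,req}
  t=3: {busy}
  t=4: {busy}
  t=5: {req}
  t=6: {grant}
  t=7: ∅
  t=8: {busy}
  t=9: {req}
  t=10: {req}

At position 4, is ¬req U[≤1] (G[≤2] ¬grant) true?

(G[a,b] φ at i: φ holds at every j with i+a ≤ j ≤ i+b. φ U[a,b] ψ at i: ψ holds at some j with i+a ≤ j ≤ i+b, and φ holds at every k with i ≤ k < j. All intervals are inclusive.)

Need some j in [4,5] with G[≤2] ¬grant, and ¬req at every k in [4,j-1].
  j=4: G[≤2] ¬grant — fails at 6.
  j=5: G[≤2] ¬grant — fails at 6.
No j in the window works → until fails.

Does not hold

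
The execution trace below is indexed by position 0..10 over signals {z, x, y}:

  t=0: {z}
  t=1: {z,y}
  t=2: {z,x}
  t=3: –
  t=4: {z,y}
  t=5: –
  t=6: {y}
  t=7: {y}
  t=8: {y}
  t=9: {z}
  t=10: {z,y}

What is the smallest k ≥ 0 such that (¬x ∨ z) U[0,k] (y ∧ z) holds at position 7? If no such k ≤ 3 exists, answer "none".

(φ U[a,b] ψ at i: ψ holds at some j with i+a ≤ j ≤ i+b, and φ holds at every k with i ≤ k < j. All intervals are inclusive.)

Need earliest j ≥ 7 with (y ∧ z), and (¬x ∨ z) at every k in [7,j-1].
  j=7: rhs fails.
  j=8: rhs fails.
  j=9: rhs fails.
  j=10: rhs holds; lhs holds on [7,9]. k = 3.

3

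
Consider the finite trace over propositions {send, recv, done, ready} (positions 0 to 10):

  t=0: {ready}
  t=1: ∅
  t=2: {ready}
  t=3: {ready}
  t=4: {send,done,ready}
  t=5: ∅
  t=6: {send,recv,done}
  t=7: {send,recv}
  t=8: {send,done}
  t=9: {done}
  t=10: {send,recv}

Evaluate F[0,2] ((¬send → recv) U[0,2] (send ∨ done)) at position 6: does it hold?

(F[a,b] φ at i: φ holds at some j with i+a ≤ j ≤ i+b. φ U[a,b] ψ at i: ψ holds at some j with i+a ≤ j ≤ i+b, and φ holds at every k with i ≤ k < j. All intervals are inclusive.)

Check ((¬send → recv) U[0,2] (send ∨ done)) at each j in [6,8]:
  j=6: holds
  j=7: holds
  j=8: holds
Found at j=6 → formula holds.

Holds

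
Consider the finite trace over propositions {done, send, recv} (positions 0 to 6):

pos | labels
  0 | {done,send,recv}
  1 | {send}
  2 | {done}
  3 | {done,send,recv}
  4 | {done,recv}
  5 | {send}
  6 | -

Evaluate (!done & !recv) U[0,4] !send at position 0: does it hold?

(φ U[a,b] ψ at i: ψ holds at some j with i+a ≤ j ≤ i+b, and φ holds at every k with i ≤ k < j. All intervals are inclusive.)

No

Need some j in [0,4] with !send, and (!done & !recv) at every k in [0,j-1].
  j=0: !send false.
  j=1: !send false.
  j=2: !send holds, but (!done & !recv) fails at k=0 → not this j.
  j=3: !send false.
  j=4: !send holds, but (!done & !recv) fails at k=0 → not this j.
No j in the window works → until fails.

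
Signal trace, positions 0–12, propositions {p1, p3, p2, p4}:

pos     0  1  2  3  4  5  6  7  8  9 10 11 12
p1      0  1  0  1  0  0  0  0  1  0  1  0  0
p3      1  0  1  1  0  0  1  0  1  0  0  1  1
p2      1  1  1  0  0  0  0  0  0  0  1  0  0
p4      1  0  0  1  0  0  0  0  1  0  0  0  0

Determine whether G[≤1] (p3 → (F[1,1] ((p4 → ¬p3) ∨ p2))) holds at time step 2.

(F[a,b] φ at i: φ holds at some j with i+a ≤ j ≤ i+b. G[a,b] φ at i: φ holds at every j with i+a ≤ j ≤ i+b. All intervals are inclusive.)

No

Check (p3 → (F[1,1] ((p4 → ¬p3) ∨ p2))) at every j in [2,3]:
  j=2: antecedent true; consequent fails (none in [3,3]) → ✗
  j=3: antecedent true; consequent holds (witness at 4) → ✓
Fails at j=2 → formula fails.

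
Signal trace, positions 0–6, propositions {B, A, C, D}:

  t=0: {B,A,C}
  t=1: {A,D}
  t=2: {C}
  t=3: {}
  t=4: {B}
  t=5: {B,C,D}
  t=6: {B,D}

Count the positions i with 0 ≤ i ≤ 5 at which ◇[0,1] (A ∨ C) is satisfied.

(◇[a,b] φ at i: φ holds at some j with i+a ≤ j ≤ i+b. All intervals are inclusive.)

Evaluate at each i in [0,5]:
  i=0: ✓ (witness j=0)
  i=1: ✓ (witness j=1)
  i=2: ✓ (witness j=2)
  i=3: ✗ (none in [3,4])
  i=4: ✓ (witness j=5)
  i=5: ✓ (witness j=5)
Positions where it holds: {0, 1, 2, 4, 5} → 5.

5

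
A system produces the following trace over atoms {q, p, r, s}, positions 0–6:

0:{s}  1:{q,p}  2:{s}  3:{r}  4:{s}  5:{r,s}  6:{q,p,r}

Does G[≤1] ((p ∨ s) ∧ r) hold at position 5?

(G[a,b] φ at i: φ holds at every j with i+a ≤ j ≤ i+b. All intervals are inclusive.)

Check ((p ∨ s) ∧ r) at every j in [5,6]:
  j=5: true
  j=6: true
All positions satisfy it → formula holds.

True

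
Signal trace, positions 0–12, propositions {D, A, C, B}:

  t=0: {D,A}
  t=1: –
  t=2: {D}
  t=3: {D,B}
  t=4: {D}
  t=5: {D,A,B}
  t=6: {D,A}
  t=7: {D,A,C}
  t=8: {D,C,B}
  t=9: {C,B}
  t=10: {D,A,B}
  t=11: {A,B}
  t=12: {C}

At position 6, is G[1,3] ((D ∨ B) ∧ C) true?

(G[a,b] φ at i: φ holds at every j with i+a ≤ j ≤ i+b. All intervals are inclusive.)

Check ((D ∨ B) ∧ C) at every j in [7,9]:
  j=7: true
  j=8: true
  j=9: true
All positions satisfy it → formula holds.

Yes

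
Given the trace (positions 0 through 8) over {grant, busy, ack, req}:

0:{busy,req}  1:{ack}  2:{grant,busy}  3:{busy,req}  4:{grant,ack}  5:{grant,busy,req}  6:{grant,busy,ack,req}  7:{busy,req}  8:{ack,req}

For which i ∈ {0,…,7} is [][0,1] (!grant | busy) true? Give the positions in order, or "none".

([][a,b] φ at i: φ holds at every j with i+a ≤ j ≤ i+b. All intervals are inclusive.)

Evaluate at each i in [0,7]:
  i=0: ✓ (all of [0,1])
  i=1: ✓ (all of [1,2])
  i=2: ✓ (all of [2,3])
  i=3: ✗ (fails at j=4)
  i=4: ✗ (fails at j=4)
  i=5: ✓ (all of [5,6])
  i=6: ✓ (all of [6,7])
  i=7: ✓ (all of [7,8])

0, 1, 2, 5, 6, 7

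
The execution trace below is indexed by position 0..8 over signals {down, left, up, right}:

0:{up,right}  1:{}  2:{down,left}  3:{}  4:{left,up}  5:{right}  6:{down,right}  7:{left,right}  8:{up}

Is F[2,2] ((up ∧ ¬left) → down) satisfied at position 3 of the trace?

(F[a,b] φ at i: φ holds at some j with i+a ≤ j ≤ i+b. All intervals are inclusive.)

Yes

Check ((up ∧ ¬left) → down) at each j in [5,5]:
  j=5: true
Found at j=5 → formula holds.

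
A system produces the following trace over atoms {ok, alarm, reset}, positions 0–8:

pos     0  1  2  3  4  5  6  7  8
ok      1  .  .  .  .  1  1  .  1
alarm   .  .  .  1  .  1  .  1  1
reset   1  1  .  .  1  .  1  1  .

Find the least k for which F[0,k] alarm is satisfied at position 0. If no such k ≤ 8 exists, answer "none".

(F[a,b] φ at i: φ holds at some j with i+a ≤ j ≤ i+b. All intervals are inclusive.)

Scan j = 0,1,… for alarm:
  j=0: fails
  j=1: fails
  j=2: fails
  j=3: holds
First hit at j=3, so smallest k = 3-0 = 3.

3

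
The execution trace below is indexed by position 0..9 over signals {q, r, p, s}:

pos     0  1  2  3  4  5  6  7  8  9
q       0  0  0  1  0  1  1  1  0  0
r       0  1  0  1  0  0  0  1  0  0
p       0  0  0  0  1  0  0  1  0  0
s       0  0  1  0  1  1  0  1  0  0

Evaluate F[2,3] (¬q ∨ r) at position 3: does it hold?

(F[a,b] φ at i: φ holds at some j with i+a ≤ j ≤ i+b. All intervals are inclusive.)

No

Check (¬q ∨ r) at each j in [5,6]:
  j=5: false
  j=6: false
No position in the window satisfies it → formula fails.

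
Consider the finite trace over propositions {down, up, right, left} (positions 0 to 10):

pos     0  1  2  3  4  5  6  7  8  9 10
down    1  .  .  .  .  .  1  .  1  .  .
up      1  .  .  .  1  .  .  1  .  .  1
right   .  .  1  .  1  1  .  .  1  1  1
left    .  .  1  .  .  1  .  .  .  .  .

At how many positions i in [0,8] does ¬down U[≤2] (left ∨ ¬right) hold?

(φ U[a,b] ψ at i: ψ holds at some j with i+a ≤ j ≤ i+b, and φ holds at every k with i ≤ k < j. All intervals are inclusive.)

Evaluate at each i in [0,8]:
  i=0: ✓ (rhs at j=0)
  i=1: ✓ (rhs at j=1)
  i=2: ✓ (rhs at j=2)
  i=3: ✓ (rhs at j=3)
  i=4: ✓ (rhs at j=5; lhs holds on [4,4])
  i=5: ✓ (rhs at j=5)
  i=6: ✓ (rhs at j=6)
  i=7: ✓ (rhs at j=7)
  i=8: ✗ (no rhs in [8,10])
Positions where it holds: {0, 1, 2, 3, 4, 5, 6, 7} → 8.

8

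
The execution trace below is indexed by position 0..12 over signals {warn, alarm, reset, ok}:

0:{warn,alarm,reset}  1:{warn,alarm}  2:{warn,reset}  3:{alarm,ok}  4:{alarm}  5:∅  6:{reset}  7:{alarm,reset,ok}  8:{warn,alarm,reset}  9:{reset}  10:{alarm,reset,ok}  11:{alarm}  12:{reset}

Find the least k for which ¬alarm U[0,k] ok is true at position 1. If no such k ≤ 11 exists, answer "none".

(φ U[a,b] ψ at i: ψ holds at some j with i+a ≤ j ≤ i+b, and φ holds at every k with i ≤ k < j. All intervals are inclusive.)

Need earliest j ≥ 1 with ok, and ¬alarm at every k in [1,j-1].
  j=1: rhs fails.
  j=2: rhs fails.
  j=3: rhs holds but lhs fails at k=1.
  j=4: rhs fails.
  j=5: rhs fails.
  j=6: rhs fails.
  j=7: rhs holds but lhs fails at k=1.
  j=8: rhs fails.
  j=9: rhs fails.
  j=10: rhs holds but lhs fails at k=1.
  j=11: rhs fails.
  j=12: rhs fails.
No witness within the range → none.

none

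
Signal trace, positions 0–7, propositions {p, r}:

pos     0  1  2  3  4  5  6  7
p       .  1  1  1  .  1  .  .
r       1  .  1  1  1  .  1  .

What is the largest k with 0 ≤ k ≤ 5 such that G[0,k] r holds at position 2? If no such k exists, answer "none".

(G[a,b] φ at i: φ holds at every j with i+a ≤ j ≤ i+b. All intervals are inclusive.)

2

r must hold from j=2 onward; find where it first fails.
  j=2: holds
  j=3: holds
  j=4: holds
  j=5: fails
Holds on [2,4], so largest k = 2.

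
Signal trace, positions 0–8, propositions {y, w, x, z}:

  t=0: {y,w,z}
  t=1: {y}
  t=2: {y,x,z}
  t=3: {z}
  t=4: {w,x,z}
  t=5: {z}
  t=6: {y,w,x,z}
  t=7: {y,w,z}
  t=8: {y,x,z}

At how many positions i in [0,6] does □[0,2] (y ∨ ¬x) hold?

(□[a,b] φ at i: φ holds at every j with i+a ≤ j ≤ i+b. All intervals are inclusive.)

Evaluate at each i in [0,6]:
  i=0: ✓ (all of [0,2])
  i=1: ✓ (all of [1,3])
  i=2: ✗ (fails at j=4)
  i=3: ✗ (fails at j=4)
  i=4: ✗ (fails at j=4)
  i=5: ✓ (all of [5,7])
  i=6: ✓ (all of [6,8])
Positions where it holds: {0, 1, 5, 6} → 4.

4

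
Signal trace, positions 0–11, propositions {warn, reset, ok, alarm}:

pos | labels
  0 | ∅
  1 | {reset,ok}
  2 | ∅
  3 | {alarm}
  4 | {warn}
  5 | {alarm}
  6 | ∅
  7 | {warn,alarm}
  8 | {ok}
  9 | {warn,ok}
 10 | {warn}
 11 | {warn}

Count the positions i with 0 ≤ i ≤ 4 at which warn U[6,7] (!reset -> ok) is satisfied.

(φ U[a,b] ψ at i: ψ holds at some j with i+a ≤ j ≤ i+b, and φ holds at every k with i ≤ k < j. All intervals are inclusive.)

Evaluate at each i in [0,4]:
  i=0: ✗ (no rhs in [6,7])
  i=1: ✗ (lhs fails at k=1 before rhs at j=8)
  i=2: ✗ (lhs fails at k=2 before rhs at j=8)
  i=3: ✗ (lhs fails at k=3 before rhs at j=9)
  i=4: ✗ (no rhs in [10,11])
Positions where it holds: {} → 0.

0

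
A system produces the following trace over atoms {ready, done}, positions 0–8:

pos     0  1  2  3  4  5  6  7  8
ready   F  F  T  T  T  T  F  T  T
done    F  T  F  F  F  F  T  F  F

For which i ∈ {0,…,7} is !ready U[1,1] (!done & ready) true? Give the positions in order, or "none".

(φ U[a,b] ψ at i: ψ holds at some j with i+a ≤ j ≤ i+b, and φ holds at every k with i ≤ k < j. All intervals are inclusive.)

1, 6

Evaluate at each i in [0,7]:
  i=0: ✗ (no rhs in [1,1])
  i=1: ✓ (rhs at j=2; lhs holds on [1,1])
  i=2: ✗ (lhs fails at k=2 before rhs at j=3)
  i=3: ✗ (lhs fails at k=3 before rhs at j=4)
  i=4: ✗ (lhs fails at k=4 before rhs at j=5)
  i=5: ✗ (no rhs in [6,6])
  i=6: ✓ (rhs at j=7; lhs holds on [6,6])
  i=7: ✗ (lhs fails at k=7 before rhs at j=8)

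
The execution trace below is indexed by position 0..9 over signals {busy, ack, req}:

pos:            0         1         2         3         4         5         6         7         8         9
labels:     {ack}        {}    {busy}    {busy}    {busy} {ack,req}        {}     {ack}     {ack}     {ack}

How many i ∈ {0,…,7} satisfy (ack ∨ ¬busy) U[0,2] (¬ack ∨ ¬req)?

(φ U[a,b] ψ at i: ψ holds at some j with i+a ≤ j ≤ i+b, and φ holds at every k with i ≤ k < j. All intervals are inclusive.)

Evaluate at each i in [0,7]:
  i=0: ✓ (rhs at j=0)
  i=1: ✓ (rhs at j=1)
  i=2: ✓ (rhs at j=2)
  i=3: ✓ (rhs at j=3)
  i=4: ✓ (rhs at j=4)
  i=5: ✓ (rhs at j=6; lhs holds on [5,5])
  i=6: ✓ (rhs at j=6)
  i=7: ✓ (rhs at j=7)
Positions where it holds: {0, 1, 2, 3, 4, 5, 6, 7} → 8.

8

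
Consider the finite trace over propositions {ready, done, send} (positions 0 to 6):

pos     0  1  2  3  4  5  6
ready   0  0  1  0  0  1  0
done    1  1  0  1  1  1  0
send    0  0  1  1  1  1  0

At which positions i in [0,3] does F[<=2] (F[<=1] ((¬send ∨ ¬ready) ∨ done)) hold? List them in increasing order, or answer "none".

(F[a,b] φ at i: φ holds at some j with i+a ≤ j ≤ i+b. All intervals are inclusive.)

Evaluate at each i in [0,3]:
  i=0: ✓ (witness j=0)
  i=1: ✓ (witness j=1)
  i=2: ✓ (witness j=2)
  i=3: ✓ (witness j=3)

0, 1, 2, 3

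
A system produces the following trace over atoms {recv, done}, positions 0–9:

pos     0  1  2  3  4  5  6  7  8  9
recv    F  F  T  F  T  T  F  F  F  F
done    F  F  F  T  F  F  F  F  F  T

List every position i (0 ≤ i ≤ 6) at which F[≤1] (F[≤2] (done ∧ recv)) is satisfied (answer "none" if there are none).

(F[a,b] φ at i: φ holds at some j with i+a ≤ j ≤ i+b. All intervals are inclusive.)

none

Evaluate at each i in [0,6]:
  i=0: ✗ (none in [0,1])
  i=1: ✗ (none in [1,2])
  i=2: ✗ (none in [2,3])
  i=3: ✗ (none in [3,4])
  i=4: ✗ (none in [4,5])
  i=5: ✗ (none in [5,6])
  i=6: ✗ (none in [6,7])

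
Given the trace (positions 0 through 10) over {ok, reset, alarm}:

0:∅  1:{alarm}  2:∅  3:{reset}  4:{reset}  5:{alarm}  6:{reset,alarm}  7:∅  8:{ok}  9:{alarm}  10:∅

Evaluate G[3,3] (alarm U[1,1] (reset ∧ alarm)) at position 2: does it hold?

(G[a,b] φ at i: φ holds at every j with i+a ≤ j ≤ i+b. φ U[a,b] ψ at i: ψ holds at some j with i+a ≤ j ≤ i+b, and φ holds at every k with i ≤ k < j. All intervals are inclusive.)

Check (alarm U[1,1] (reset ∧ alarm)) at every j in [5,5]:
  j=5: holds
All positions satisfy it → formula holds.

True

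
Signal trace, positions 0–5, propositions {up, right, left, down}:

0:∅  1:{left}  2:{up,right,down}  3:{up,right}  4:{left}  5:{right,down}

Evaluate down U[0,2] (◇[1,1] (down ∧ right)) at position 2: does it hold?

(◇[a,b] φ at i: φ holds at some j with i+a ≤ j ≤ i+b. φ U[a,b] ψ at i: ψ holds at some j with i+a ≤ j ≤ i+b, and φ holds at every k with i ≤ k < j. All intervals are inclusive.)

Need some j in [2,4] with ◇[1,1] (down ∧ right), and down at every k in [2,j-1].
  j=2: ◇[1,1] (down ∧ right) — fails (none in [3,3]).
  j=3: ◇[1,1] (down ∧ right) — fails (none in [4,4]).
  j=4: ◇[1,1] (down ∧ right) holds, but down fails at k=3 → not this j.
No j in the window works → until fails.

False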